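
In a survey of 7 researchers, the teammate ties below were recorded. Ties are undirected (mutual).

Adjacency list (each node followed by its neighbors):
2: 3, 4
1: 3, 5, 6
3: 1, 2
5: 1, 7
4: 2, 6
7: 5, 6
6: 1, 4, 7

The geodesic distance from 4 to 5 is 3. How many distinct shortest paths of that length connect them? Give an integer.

2

The shortest distance is 3. The length-3 paths are: 4–6–1–5; 4–6–7–5.
That gives 2 distinct shortest paths.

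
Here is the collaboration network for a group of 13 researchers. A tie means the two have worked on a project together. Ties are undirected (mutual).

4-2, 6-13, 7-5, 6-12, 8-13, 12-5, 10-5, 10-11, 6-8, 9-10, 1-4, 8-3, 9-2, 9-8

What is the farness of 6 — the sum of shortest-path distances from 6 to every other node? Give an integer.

Distances from 6: 1:5, 2:3, 3:2, 4:4, 5:2, 7:3, 8:1, 9:2, 10:3, 11:4, 12:1, 13:1.
Sum = 5 + 3 + 2 + 4 + 2 + 3 + 1 + 2 + 3 + 4 + 1 + 1 = 31.

31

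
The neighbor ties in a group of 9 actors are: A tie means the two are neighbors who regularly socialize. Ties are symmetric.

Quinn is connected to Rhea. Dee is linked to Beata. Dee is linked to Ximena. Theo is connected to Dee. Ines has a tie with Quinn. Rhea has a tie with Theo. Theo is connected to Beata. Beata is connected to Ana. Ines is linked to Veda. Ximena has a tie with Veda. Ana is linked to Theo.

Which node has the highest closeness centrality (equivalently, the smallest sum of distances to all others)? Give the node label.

Theo

Farness (sum of distances to all others) for each node — Ana:20, Beata:17, Dee:15, Ines:20, Quinn:18, Rhea:16, Theo:14, Veda:19, Ximena:17.
The smallest farness is 14, for Theo, so Theo has the highest closeness.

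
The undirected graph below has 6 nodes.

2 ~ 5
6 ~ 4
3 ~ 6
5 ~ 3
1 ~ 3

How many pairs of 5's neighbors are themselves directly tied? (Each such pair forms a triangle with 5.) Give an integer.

0

5's neighbors are 2 and 3, but none of them are tied to each other, so no triangle contains 5.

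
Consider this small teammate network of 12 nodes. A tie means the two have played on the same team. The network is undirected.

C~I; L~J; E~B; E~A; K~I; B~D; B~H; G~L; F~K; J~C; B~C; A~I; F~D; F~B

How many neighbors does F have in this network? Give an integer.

3

F is directly tied to B, D, and K. That is 3 neighbors, so the degree of F is 3.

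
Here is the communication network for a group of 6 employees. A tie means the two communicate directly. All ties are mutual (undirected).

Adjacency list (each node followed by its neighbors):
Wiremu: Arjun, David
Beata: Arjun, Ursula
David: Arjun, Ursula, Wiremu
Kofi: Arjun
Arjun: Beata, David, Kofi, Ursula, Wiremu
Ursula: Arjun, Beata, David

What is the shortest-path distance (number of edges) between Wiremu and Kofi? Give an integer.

2

One shortest route is Wiremu – Arjun – Kofi, which uses 2 edges, and Wiremu and Kofi are not directly tied, so nothing shorter exists. So d(Wiremu,Kofi) = 2.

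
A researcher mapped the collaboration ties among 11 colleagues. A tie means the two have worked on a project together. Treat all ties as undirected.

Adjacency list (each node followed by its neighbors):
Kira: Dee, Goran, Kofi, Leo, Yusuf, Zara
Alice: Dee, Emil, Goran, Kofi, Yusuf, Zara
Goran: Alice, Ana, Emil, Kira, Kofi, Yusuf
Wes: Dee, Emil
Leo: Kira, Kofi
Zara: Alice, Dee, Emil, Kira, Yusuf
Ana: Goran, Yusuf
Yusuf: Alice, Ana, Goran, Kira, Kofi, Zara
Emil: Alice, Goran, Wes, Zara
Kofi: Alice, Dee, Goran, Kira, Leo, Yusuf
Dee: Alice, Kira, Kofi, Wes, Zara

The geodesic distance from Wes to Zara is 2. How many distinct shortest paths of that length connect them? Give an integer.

2

The shortest distance is 2. The length-2 paths are: Wes–Dee–Zara; Wes–Emil–Zara.
That gives 2 distinct shortest paths.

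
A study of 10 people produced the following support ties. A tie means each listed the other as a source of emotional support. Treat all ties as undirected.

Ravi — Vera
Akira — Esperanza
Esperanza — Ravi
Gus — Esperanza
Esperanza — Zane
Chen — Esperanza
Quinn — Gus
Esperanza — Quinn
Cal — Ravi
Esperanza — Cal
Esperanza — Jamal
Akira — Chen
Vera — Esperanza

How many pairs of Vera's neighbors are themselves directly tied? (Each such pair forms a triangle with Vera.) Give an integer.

1

Vera's neighbors: Esperanza and Ravi.
Neighbor pairs that are themselves tied: Vera–Esperanza–Ravi. Each forms one triangle with Vera, for 1 in total.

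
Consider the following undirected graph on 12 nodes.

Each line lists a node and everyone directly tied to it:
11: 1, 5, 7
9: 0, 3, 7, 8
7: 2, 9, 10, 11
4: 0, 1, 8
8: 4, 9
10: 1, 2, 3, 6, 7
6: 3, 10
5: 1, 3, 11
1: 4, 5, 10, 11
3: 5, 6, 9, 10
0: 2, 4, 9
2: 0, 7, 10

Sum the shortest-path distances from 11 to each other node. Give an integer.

22

Distances from 11: 0:3, 1:1, 2:2, 3:2, 4:2, 5:1, 6:3, 7:1, 8:3, 9:2, 10:2.
Sum = 3 + 1 + 2 + 2 + 2 + 1 + 3 + 1 + 3 + 2 + 2 = 22.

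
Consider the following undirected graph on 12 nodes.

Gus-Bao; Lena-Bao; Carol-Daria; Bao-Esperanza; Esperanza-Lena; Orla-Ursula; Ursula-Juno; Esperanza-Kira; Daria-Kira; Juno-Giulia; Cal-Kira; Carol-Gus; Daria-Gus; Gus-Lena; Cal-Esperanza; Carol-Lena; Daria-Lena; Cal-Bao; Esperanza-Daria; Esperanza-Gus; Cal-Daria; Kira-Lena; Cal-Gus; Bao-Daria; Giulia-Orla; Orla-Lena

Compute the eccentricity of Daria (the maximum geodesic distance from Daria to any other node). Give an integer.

4

Distances from Daria: Bao:1, Cal:1, Carol:1, Esperanza:1, Giulia:3, Gus:1, Juno:4, Kira:1, Lena:1, Orla:2, Ursula:3.
The largest is 4 (to Juno), so the eccentricity of Daria is 4.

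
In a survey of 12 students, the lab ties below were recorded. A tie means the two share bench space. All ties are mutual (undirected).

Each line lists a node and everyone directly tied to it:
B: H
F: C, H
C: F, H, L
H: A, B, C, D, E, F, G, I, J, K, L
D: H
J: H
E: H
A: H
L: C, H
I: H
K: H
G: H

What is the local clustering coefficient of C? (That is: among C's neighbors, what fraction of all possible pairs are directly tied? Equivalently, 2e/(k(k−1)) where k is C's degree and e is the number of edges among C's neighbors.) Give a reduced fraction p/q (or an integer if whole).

C's neighbors: F, H, and L (k = 3).
Possible neighbor pairs: C(3,2) = 3. Edges among them: F–H, H–L → e = 2.
Clustering(C) = 2/3.

2/3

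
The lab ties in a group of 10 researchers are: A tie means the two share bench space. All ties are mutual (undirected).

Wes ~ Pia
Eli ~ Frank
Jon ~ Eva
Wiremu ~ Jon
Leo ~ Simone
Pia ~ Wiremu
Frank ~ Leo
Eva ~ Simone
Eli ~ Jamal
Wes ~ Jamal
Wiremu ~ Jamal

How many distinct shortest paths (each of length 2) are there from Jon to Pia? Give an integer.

The shortest distance is 2, and the only length-2 path is Jon–Wiremu–Pia. So there is exactly 1 shortest path.

1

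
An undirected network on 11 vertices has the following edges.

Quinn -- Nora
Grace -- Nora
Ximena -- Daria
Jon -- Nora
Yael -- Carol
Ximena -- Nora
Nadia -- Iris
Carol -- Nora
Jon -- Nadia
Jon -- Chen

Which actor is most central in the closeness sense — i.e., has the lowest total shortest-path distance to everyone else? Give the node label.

Farness (sum of distances to all others) for each node — Carol:23, Chen:28, Daria:32, Grace:25, Iris:35, Jon:19, Nadia:26, Nora:16, Quinn:25, Ximena:23, Yael:32.
The smallest farness is 16, for Nora, so Nora has the highest closeness.

Nora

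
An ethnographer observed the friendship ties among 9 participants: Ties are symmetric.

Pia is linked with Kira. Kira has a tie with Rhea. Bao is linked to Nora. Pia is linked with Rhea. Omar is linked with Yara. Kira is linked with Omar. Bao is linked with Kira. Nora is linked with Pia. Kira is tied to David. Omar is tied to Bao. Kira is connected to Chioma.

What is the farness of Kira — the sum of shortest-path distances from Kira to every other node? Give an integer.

10

Distances from Kira: Bao:1, Chioma:1, David:1, Nora:2, Omar:1, Pia:1, Rhea:1, Yara:2.
Sum = 1 + 1 + 1 + 2 + 1 + 1 + 1 + 2 = 10.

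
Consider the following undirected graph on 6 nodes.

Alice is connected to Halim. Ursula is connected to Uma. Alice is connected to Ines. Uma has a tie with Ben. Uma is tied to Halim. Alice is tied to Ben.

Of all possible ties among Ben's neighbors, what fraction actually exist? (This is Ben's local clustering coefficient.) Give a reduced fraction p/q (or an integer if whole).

0

Ben's neighbors: Alice and Uma (k = 2).
Possible neighbor pairs: C(2,2) = 1. Edges among them: none → e = 0.
Clustering(Ben) = 0/1.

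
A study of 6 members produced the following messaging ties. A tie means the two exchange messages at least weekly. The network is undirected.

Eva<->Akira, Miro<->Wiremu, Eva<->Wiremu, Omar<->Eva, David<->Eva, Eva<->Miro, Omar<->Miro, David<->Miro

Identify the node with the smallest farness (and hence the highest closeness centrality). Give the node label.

Farness (sum of distances to all others) for each node — Akira:9, David:8, Eva:5, Miro:6, Omar:8, Wiremu:8.
The smallest farness is 5, for Eva, so Eva has the highest closeness.

Eva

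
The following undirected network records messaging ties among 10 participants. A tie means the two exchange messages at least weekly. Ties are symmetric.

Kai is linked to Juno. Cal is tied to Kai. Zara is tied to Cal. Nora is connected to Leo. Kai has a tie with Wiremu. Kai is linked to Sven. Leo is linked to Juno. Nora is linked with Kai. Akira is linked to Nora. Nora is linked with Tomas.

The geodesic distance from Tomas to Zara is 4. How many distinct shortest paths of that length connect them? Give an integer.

The shortest distance is 4, and the only length-4 path is Tomas–Nora–Kai–Cal–Zara. So there is exactly 1 shortest path.

1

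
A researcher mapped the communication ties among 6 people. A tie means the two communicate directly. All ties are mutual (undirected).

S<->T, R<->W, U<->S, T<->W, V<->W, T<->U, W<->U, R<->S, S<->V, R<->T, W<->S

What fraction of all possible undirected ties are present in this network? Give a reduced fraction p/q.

There are 11 edges and 6 nodes, so the maximum possible is C(6,2) = 15.
Density = 11/15.

11/15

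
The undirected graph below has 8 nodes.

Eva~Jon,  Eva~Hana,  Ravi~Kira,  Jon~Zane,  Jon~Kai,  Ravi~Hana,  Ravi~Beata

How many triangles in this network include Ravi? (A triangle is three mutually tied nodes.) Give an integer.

0

Ravi's neighbors are Beata, Hana, and Kira, but none of them are tied to each other, so no triangle contains Ravi.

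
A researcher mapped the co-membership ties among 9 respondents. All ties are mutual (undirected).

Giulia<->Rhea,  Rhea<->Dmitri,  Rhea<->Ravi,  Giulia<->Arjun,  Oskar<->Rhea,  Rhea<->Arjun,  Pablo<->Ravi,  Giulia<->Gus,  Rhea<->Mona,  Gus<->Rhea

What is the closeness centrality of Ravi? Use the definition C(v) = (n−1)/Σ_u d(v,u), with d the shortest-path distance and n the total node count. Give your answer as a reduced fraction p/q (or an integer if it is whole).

Distances from Ravi: Arjun:2, Dmitri:2, Giulia:2, Gus:2, Mona:2, Oskar:2, Pablo:1, Rhea:1. Sum = 14.
n = 9, so closeness = 8/14 = 4/7.

4/7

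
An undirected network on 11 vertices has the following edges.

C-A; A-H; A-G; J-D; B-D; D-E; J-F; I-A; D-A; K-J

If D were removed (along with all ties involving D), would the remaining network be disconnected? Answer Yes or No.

Yes

Removing D leaves {A, C, G, H, and I} with no path to {F, J, and K}, so the network splits into 4 components. D is a cut vertex.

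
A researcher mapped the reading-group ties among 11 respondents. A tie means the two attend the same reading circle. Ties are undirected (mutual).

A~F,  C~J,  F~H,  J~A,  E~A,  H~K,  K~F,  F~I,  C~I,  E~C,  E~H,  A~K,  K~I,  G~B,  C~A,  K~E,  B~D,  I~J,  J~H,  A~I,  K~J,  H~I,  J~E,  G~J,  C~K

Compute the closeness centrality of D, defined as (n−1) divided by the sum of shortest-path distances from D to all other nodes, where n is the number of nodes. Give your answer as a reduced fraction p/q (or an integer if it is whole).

Distances from D: A:4, B:1, C:4, E:4, F:5, G:2, H:4, I:4, J:3, K:4. Sum = 35.
n = 11, so closeness = 10/35 = 2/7.

2/7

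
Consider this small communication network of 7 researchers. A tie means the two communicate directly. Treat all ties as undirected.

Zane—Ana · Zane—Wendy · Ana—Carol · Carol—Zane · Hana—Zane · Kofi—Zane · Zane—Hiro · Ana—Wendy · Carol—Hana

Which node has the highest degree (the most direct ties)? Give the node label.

Degrees — Ana:3, Carol:3, Hana:2, Hiro:1, Kofi:1, Wendy:2, Zane:6.
The maximum is 6, attained only by Zane.

Zane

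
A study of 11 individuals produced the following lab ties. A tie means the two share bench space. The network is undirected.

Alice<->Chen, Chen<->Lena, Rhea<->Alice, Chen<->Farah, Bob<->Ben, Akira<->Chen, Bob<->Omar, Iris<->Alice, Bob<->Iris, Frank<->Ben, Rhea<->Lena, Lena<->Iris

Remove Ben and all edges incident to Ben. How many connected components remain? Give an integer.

2

Without Ben, the remaining ties split the others into: {Akira, Alice, Bob, Chen, Farah, Iris, Lena, Omar, Rhea}; {Frank}.
That's 2 separate components.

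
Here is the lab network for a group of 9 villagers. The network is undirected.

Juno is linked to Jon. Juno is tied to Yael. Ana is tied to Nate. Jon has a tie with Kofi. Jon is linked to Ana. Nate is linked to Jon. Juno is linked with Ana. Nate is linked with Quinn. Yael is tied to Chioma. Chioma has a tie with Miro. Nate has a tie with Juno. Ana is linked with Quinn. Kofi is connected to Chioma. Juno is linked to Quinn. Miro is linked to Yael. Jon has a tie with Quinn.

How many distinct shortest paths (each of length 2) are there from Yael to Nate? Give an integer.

1

The shortest distance is 2, and the only length-2 path is Yael–Juno–Nate. So there is exactly 1 shortest path.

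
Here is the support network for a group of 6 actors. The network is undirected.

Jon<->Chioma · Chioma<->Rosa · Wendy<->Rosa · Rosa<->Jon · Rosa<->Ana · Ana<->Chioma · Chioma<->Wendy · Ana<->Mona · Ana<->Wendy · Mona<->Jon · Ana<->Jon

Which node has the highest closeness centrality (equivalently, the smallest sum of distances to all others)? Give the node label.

Ana

Farness (sum of distances to all others) for each node — Ana:5, Chioma:6, Jon:6, Mona:8, Rosa:6, Wendy:7.
The smallest farness is 5, for Ana, so Ana has the highest closeness.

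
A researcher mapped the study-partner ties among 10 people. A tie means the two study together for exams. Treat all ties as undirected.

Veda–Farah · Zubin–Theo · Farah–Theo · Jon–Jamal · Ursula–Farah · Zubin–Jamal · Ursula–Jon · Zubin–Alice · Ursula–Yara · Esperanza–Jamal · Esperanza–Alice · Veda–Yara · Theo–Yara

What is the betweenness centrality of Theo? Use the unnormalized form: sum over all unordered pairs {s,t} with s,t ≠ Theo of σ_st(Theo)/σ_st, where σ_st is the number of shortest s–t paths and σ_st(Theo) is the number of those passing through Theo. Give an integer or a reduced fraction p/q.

11

Pairs whose geodesics pass through Theo — Jamal–Yara: 1/2; Jamal–Veda: 2/4; Jamal–Farah: 1/2; Ursula–Zubin: 2/3; Ursula–Alice: 2/4; Yara–Farah: 1/3; Yara–Zubin: 1; Yara–Alice: 1; Yara–Esperanza: 2/3; Veda–Zubin: 2/2; Veda–Alice: 2/2; Veda–Esperanza: 4/6; Farah–Zubin: 1; Farah–Alice: 1 … (+1 more pairs).
All other pairs contribute 0.
Summing the contributions gives betweenness(Theo) = 11.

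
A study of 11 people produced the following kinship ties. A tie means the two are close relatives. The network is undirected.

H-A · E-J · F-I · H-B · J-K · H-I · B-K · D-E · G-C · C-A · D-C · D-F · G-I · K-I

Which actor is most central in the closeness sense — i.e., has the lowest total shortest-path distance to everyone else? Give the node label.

Farness (sum of distances to all others) for each node — A:23, B:24, C:20, D:21, E:24, F:21, G:21, H:21, I:17, J:24, K:20.
The smallest farness is 17, for I, so I has the highest closeness.

I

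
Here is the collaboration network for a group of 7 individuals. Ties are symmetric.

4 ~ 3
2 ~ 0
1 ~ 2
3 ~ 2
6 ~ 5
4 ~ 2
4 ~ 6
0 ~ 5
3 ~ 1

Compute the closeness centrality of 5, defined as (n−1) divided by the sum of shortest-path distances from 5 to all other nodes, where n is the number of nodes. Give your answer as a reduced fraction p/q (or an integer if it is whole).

1/2

Distances from 5: 0:1, 1:3, 2:2, 3:3, 4:2, 6:1. Sum = 12.
n = 7, so closeness = 6/12 = 1/2.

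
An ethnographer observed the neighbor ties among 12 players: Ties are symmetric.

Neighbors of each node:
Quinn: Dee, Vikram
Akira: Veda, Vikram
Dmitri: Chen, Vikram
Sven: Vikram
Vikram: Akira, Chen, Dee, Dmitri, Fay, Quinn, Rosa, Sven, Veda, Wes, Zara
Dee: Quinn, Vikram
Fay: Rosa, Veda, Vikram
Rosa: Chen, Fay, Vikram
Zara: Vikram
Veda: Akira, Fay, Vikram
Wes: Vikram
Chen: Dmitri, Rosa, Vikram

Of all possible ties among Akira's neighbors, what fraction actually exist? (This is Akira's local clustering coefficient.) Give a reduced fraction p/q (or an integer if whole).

Akira's neighbors: Veda and Vikram (k = 2).
Possible neighbor pairs: C(2,2) = 1. Edges among them: Veda–Vikram → e = 1.
Clustering(Akira) = 1/1.

1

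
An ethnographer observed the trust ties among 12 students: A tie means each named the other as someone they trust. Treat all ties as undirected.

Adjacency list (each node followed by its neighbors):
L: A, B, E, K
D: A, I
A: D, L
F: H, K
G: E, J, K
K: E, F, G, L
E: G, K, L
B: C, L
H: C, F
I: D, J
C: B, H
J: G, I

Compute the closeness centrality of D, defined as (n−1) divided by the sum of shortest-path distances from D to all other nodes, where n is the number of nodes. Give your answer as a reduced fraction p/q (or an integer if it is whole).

11/31

Distances from D: A:1, B:3, C:4, E:3, F:4, G:3, H:5, I:1, J:2, K:3, L:2. Sum = 31.
n = 12, so closeness = 11/31.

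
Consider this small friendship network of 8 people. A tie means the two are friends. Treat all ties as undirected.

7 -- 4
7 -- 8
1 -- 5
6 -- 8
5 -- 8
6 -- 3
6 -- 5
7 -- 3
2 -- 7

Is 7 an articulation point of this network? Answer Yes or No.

Yes

Removing 7 leaves {4} with no path to {1, 3, 5, 6, and 8}, so the network splits into 3 components. 7 is a cut vertex.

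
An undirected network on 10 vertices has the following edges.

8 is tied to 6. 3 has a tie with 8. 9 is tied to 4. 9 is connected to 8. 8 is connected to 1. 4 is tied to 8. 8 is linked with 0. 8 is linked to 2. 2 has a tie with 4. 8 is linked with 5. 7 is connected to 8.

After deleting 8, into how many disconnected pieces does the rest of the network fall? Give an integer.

Without 8, the remaining ties split the others into: {3}; {7}; {6}; {5}; {1}; {0}; {2, 4, 9}.
That's 7 separate components.

7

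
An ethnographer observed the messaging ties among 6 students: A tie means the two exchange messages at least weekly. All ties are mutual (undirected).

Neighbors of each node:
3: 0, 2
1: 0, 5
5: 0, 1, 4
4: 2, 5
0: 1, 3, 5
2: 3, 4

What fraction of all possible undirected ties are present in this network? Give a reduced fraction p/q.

7/15

There are 7 edges and 6 nodes, so the maximum possible is C(6,2) = 15.
Density = 7/15.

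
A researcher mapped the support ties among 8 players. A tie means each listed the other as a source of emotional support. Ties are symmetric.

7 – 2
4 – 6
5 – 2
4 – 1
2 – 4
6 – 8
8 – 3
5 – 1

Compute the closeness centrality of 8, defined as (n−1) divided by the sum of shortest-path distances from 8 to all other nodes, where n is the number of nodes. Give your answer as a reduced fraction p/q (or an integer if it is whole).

Distances from 8: 1:3, 2:3, 3:1, 4:2, 5:4, 6:1, 7:4. Sum = 18.
n = 8, so closeness = 7/18.

7/18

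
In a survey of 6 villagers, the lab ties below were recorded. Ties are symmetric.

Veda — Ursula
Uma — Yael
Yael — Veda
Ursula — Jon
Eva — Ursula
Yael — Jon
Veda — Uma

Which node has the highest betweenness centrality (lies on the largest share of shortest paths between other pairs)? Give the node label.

Unnormalized betweenness of each node: Eva:0, Jon:1, Uma:0, Ursula:9/2, Veda:3, Yael:3/2.
Ursula has the largest value, 9/2, making it the main broker — the node through which the most shortest paths run.

Ursula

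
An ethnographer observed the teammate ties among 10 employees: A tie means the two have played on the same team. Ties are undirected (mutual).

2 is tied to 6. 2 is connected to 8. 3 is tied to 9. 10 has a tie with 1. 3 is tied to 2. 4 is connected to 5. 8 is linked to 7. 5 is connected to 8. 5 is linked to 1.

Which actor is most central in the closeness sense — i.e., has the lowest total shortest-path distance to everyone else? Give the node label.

Farness (sum of distances to all others) for each node — 1:25, 2:19, 3:25, 4:27, 5:19, 6:27, 7:25, 8:17, 9:33, 10:33.
The smallest farness is 17, for 8, so 8 has the highest closeness.

8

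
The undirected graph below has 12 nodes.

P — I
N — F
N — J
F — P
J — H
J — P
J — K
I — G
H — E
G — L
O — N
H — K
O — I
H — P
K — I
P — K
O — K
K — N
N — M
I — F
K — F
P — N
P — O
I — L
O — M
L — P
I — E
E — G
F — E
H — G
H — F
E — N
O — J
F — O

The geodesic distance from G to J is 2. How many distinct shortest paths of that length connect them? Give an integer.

The shortest distance is 2, and the only length-2 path is G–H–J. So there is exactly 1 shortest path.

1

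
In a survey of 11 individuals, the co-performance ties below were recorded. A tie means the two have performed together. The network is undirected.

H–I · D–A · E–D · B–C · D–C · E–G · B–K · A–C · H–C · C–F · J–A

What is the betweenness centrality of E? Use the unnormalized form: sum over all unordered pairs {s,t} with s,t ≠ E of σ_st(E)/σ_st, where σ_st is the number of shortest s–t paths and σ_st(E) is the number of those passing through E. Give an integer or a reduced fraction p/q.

Pairs whose geodesics pass through E — J–G: 1; B–G: 1; C–G: 1; F–G: 1; H–G: 1; A–G: 1; D–G: 1; I–G: 1; K–G: 1.
All other pairs contribute 0.
Summing the contributions gives betweenness(E) = 9.

9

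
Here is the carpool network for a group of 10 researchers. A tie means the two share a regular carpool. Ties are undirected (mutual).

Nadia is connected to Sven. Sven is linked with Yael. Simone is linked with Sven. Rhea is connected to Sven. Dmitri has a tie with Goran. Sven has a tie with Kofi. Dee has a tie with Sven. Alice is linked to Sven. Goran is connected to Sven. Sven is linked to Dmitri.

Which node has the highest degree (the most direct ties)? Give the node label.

Degrees — Alice:1, Dee:1, Dmitri:2, Goran:2, Kofi:1, Nadia:1, Rhea:1, Simone:1, Sven:9, Yael:1.
The maximum is 9, attained only by Sven.

Sven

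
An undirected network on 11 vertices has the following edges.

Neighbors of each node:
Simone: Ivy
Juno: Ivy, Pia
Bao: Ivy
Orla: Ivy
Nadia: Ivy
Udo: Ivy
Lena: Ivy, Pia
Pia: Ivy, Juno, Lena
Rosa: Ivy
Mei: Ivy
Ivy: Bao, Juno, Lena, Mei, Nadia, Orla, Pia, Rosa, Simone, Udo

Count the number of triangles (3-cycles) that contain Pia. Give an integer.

2

Pia's neighbors: Ivy, Juno, and Lena.
Neighbor pairs that are themselves tied: Pia–Ivy–Juno; Pia–Ivy–Lena. Each forms one triangle with Pia, for 2 in total.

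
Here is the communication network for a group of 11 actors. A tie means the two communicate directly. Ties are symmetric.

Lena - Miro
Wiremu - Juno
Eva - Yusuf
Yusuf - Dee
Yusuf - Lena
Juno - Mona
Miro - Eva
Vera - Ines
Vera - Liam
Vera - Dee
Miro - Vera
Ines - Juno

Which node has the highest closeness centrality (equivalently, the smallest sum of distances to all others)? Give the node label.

Farness (sum of distances to all others) for each node — Dee:23, Eva:28, Ines:21, Juno:26, Lena:28, Liam:27, Miro:22, Mona:35, Vera:18, Wiremu:35, Yusuf:27.
The smallest farness is 18, for Vera, so Vera has the highest closeness.

Vera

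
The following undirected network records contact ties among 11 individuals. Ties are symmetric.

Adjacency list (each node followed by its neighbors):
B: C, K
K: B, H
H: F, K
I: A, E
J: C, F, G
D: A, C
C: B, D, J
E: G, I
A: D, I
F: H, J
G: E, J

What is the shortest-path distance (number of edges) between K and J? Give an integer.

3

One shortest route is K – H – F – J, which uses 3 edges, and at distance 2 from K we only reach {C, F}, which does not include J. So d(K,J) = 3.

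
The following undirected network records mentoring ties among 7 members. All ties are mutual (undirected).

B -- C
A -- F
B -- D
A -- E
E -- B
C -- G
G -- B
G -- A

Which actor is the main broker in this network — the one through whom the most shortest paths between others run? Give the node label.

B

Unnormalized betweenness of each node: A:11/2, B:13/2, C:0, D:0, E:2, F:0, G:4.
B has the largest value, 13/2, making it the main broker — the node through which the most shortest paths run.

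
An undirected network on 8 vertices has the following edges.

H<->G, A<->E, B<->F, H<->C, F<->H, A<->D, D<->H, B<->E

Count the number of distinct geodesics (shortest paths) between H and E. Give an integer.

2

The shortest distance is 3. The length-3 paths are: H–F–B–E; H–D–A–E.
That gives 2 distinct shortest paths.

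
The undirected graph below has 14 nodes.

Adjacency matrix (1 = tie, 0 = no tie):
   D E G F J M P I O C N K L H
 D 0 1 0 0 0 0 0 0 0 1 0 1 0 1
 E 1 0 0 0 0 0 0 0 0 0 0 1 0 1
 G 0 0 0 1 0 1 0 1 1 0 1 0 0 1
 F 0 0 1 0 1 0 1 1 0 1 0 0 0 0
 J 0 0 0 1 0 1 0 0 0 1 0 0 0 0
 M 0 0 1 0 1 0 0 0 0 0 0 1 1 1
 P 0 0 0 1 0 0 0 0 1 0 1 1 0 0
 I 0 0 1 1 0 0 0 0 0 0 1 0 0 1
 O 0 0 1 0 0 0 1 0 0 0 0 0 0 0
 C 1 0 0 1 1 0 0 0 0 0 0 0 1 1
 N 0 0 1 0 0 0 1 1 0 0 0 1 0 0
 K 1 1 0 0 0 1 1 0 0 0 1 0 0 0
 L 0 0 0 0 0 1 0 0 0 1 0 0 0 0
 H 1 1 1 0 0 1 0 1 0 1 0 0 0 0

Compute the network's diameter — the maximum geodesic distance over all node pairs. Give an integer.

Eccentricity of each node (its greatest distance to any other): C:3, D:3, E:3, F:3, G:2, H:3, I:3, J:3, K:2, L:3, M:2, N:3, O:3, P:3.
The maximum eccentricity is 3, realized for instance by the pair D–O via D – H – G – O. So the diameter is 3.

3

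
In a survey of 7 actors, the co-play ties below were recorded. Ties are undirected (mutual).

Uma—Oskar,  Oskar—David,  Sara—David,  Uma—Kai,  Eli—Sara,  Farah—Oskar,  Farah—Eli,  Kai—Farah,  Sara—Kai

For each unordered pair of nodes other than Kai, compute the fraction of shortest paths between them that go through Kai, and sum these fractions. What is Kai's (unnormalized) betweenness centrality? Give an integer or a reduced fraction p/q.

Pairs whose geodesics pass through Kai — Sara–Farah: 1/2; Sara–Uma: 1; Eli–Uma: 2/3; Farah–Uma: 1/2.
All other pairs contribute 0.
Summing the contributions gives betweenness(Kai) = 8/3.

8/3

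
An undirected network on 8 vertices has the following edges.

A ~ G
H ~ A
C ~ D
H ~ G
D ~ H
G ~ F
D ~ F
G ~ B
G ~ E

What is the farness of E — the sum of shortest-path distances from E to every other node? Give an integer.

Distances from E: A:2, B:2, C:4, D:3, F:2, G:1, H:2.
Sum = 2 + 2 + 4 + 3 + 2 + 1 + 2 = 16.

16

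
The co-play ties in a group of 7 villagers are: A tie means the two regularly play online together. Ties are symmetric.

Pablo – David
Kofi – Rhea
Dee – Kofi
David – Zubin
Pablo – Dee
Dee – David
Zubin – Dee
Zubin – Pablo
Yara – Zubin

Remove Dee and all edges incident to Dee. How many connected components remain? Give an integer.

Without Dee, the remaining ties split the others into: {Kofi, Rhea}; {David, Pablo, Yara, Zubin}.
That's 2 separate components.

2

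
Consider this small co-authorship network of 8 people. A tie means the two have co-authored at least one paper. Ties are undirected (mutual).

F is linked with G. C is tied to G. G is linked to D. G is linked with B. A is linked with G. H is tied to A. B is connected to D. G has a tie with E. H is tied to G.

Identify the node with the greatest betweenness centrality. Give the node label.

Unnormalized betweenness of each node: A:0, B:0, C:0, D:0, E:0, F:0, G:19, H:0.
G has the largest value, 19, making it the main broker — the node through which the most shortest paths run.

G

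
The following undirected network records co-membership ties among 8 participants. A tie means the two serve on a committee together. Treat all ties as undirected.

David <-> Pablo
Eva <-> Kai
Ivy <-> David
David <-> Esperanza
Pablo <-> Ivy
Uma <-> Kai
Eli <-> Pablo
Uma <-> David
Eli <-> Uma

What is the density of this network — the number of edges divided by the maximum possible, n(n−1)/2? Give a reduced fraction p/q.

There are 9 edges and 8 nodes, so the maximum possible is C(8,2) = 28.
Density = 9/28.

9/28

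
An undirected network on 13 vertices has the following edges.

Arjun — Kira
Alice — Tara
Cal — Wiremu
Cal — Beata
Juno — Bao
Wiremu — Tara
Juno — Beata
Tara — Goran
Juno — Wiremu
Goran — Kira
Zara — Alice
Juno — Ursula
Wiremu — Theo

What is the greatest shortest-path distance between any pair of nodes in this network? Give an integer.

Eccentricity of each node (its greatest distance to any other): Alice:4, Arjun:6, Bao:6, Beata:6, Cal:5, Goran:4, Juno:5, Kira:5, Tara:3, Theo:5, Ursula:6, Wiremu:4, Zara:5.
The maximum eccentricity is 6, realized for instance by the pair Arjun–Bao via Arjun – Kira – Goran – Tara – Wiremu – Juno – Bao. So the diameter is 6.

6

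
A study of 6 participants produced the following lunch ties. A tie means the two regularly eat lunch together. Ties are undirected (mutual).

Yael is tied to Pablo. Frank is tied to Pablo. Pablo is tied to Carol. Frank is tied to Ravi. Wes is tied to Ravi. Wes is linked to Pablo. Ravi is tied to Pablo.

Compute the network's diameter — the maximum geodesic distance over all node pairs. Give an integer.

Eccentricity of each node (its greatest distance to any other): Carol:2, Frank:2, Pablo:1, Ravi:2, Wes:2, Yael:2.
The maximum eccentricity is 2, realized for instance by the pair Carol–Yael via Carol – Pablo – Yael. So the diameter is 2.

2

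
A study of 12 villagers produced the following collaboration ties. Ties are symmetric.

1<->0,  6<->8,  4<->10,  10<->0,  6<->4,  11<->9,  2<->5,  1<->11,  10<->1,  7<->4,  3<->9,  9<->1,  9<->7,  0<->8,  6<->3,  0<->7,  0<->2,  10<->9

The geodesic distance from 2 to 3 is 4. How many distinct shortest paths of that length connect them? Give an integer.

The shortest distance is 4. The length-4 paths are: 2–0–8–6–3; 2–0–1–9–3; 2–0–10–9–3; 2–0–7–9–3.
That gives 4 distinct shortest paths.

4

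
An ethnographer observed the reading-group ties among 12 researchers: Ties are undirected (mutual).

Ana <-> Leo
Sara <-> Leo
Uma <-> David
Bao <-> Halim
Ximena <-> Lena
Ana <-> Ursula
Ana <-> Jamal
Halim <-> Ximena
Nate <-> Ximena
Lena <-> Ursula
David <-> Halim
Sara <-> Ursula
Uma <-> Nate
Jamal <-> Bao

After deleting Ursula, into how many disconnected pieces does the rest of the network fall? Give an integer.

Ursula's neighbors (Ana, Lena, and Sara) remain reachable from one another through other ties, so the rest of the network stays in one piece.

1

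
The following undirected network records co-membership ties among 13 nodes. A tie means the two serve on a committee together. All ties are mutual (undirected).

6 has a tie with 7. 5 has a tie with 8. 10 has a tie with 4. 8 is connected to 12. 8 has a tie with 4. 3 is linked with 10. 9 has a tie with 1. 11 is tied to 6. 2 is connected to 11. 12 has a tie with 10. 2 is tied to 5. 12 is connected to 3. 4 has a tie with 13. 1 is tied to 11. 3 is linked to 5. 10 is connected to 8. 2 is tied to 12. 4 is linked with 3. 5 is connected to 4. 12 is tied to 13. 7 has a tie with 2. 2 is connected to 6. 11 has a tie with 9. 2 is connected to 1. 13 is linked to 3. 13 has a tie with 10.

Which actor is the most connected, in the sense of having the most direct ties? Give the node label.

2

Degrees — 1:3, 2:6, 3:5, 4:5, 5:4, 6:3, 7:2, 8:4, 9:2, 10:5, 11:4, 12:5, 13:4.
The maximum is 6, attained only by 2.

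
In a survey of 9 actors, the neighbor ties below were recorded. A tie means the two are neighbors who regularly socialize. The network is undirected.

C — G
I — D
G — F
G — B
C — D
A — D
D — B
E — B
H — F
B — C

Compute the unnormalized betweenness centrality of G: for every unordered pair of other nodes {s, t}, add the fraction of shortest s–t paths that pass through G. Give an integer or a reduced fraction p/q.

12

Pairs whose geodesics pass through G — H–C: 1; H–A: 2/2; H–E: 1; H–B: 1; H–I: 2/2; H–D: 2/2; F–C: 1; F–A: 2/2; F–E: 1; F–B: 1; F–I: 2/2; F–D: 2/2.
All other pairs contribute 0.
Summing the contributions gives betweenness(G) = 12.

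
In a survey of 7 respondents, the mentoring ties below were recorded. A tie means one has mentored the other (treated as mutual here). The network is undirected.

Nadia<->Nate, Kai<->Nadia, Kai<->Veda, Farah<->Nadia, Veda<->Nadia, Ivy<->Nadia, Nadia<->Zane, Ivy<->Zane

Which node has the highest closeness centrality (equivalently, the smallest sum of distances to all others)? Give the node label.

Nadia

Farness (sum of distances to all others) for each node — Farah:11, Ivy:10, Kai:10, Nadia:6, Nate:11, Veda:10, Zane:10.
The smallest farness is 6, for Nadia, so Nadia has the highest closeness.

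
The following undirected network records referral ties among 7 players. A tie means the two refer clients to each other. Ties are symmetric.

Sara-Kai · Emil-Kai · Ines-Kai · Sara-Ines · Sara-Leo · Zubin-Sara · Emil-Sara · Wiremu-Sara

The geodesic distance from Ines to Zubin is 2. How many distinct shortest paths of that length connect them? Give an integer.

The shortest distance is 2, and the only length-2 path is Ines–Sara–Zubin. So there is exactly 1 shortest path.

1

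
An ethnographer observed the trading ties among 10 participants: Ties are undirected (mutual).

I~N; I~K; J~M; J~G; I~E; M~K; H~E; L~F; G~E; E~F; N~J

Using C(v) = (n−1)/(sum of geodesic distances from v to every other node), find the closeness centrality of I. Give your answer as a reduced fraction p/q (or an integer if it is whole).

9/16

Distances from I: E:1, F:2, G:2, H:2, J:2, K:1, L:3, M:2, N:1. Sum = 16.
n = 10, so closeness = 9/16.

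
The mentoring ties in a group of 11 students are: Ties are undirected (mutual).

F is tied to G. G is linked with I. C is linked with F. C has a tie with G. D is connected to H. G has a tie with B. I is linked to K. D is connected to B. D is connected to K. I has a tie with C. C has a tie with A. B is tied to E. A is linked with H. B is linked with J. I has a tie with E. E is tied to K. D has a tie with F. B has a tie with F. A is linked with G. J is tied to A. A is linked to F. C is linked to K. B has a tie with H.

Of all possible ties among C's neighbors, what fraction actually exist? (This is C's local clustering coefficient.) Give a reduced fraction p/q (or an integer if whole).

C's neighbors: A, F, G, I, and K (k = 5).
Possible neighbor pairs: C(5,2) = 10. Edges among them: A–F, A–G, F–G, G–I, I–K → e = 5.
Clustering(C) = 5/10 = 1/2.

1/2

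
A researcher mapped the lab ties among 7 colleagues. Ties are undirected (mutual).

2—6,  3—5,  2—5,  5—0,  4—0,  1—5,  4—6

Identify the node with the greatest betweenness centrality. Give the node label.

5

Unnormalized betweenness of each node: 0:3, 1:0, 2:3, 3:0, 4:1, 5:10, 6:1.
5 has the largest value, 10, making it the main broker — the node through which the most shortest paths run.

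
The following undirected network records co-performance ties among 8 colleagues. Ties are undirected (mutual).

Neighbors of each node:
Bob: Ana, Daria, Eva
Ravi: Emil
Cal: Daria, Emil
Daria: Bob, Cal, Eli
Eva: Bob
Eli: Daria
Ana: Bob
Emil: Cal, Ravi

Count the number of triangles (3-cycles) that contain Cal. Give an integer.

Cal's neighbors are Daria and Emil, but none of them are tied to each other, so no triangle contains Cal.

0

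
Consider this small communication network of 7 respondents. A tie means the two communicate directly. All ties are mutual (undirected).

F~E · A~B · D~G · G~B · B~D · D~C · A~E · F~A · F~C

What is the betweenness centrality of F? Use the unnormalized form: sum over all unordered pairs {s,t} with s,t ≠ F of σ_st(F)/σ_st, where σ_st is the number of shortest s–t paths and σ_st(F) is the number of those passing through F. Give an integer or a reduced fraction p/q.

5/2

Pairs whose geodesics pass through F — C–A: 1; C–E: 1; D–E: 1/2.
All other pairs contribute 0.
Summing the contributions gives betweenness(F) = 5/2.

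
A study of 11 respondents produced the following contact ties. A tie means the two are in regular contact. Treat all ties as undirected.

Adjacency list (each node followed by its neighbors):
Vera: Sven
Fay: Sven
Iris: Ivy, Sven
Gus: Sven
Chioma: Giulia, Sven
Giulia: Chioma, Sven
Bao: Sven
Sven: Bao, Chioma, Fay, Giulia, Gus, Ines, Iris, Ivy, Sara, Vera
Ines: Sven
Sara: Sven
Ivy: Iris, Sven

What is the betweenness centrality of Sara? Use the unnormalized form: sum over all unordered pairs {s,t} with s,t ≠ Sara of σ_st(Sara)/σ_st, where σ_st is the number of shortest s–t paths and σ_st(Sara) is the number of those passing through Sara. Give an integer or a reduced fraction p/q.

No shortest path between any pair of other nodes passes through Sara.
Summing the contributions gives betweenness(Sara) = 0.

0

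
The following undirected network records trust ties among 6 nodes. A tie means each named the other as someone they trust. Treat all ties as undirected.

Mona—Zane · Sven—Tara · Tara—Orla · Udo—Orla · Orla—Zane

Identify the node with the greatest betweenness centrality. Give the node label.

Orla

Unnormalized betweenness of each node: Mona:0, Orla:8, Sven:0, Tara:4, Udo:0, Zane:4.
Orla has the largest value, 8, making it the main broker — the node through which the most shortest paths run.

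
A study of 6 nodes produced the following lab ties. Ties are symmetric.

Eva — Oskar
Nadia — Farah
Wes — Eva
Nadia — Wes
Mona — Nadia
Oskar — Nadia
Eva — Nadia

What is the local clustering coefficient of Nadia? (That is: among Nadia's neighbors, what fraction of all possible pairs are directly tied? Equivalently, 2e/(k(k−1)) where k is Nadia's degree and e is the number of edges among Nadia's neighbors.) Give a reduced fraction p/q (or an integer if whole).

1/5

Nadia's neighbors: Eva, Farah, Mona, Oskar, and Wes (k = 5).
Possible neighbor pairs: C(5,2) = 10. Edges among them: Eva–Oskar, Eva–Wes → e = 2.
Clustering(Nadia) = 2/10 = 1/5.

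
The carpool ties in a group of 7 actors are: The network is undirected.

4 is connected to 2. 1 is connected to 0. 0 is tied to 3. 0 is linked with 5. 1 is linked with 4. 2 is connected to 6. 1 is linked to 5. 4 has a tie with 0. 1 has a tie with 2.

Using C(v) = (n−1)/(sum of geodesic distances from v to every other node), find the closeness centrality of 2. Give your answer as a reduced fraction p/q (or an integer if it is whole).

Distances from 2: 0:2, 1:1, 3:3, 4:1, 5:2, 6:1. Sum = 10.
n = 7, so closeness = 6/10 = 3/5.

3/5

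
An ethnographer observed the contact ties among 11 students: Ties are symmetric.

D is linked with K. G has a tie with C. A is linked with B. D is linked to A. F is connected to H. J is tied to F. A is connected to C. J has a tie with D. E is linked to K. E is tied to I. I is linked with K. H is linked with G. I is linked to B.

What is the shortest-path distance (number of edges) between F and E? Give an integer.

4

One shortest route is F – J – D – K – E, which uses 4 edges, and at distance 3 from F we only reach {A, C, K}, which does not include E. So d(F,E) = 4.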